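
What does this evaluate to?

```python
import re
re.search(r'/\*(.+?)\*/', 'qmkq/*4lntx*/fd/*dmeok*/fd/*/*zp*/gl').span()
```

`re.search` tries every starting position until one works.
The match spans [4:13] → '/*4lntx*/'.
Captured: group 1 = '4lntx'.

(4, 13)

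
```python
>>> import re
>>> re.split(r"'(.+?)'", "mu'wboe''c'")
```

A non-greedy quantifier consumes as few characters as it can — just enough that the remainder of the pattern still matches from where it stops; whatever follows it matches normally.
Matches to split on: at [2:8] → "'wboe'"; at [8:11] → "'c'".
The group in the pattern means `split` returns the separators' captures alongside the pieces.

['mu', 'wboe', '', 'c', '']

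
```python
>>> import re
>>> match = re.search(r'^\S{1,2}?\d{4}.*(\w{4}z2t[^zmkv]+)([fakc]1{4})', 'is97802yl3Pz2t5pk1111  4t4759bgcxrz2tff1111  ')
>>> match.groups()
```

The match spans [0:43] → 'is97802yl3Pz2t5pk1111  4t4759bgcxrz2tff1111'.
Captured: group 1 = 'gcxrz2tf', group 2 = 'f1111'.

('gcxrz2tf', 'f1111')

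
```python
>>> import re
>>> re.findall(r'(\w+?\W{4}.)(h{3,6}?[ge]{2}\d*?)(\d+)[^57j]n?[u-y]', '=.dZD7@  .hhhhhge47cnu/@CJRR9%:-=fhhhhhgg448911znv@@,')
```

[('dZD7@  .h', 'hhhhge', '47'), ('CJRR9%:-=f', 'hhhhhgg', '448911')]

Because the quantifier is non-greedy, it stops expanding at the earliest point where the rest of the pattern can succeed.
3 groups means each result is a tuple of 3 captured strings — 2 here.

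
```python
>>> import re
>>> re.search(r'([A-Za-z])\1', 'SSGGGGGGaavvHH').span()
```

(0, 2)

A backreference is literal: `\1` must see the identical characters the first group matched.
`re.search` tries every starting position until one works.
The match spans [0:2] → 'SS'.
Captured: group 1 = 'S'.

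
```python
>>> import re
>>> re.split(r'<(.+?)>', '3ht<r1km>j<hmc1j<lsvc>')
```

Because the quantifier is non-greedy, it stops expanding at the earliest point where the rest of the pattern can succeed.
Because the pattern has a capturing group, `split` also inserts each captured text between the pieces.

['3ht', 'r1km', 'j', 'hmc1j<lsvc', '']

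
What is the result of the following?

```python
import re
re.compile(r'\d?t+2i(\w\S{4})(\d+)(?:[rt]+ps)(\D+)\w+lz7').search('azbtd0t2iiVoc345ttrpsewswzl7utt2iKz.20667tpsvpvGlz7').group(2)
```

The pattern matches optionally a digit, then one or more of a literal 't', then the literal '2i'; then a word character, then exactly 4 of a non-whitespace character (captured); then one or more of a digit (captured); then one or more of one of [rt], then the literal 'ps' (non-capturing group); then one or more of a non-digit (captured); then one or more of a word character, then the literal 'lz7'.
Unlike `match`, `search` isn't anchored — it looks for the pattern anywhere in the string.
The match spans [29:51] → 'tt2iKz.20667tpsvpvGlz7'.
Captured: group 1 = 'Kz.20', group 2 = '667', group 3 = 'vpv'.

'667'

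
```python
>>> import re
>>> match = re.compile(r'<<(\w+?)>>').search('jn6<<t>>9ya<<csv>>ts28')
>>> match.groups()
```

('t',)

`re.search` tries every starting position until one works.
The match spans [3:8] → '<<t>>'.
Captured: group 1 = 't'.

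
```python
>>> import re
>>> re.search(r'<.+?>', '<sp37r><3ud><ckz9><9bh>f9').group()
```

The `?` after the quantifier makes it lazy — it takes as little as possible before letting the rest of the pattern try.
`re.search` tries every starting position until one works.
The match spans [0:7] → '<sp37r>'.

'<sp37r>'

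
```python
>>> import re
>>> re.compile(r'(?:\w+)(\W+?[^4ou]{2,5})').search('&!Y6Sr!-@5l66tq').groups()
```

Pattern: one or more of a word character (non-capturing group); then one or more of a non-word character (lazy), then 2 to 5 of any character except [4ou] (captured).
Lazy quantifiers expand one character at a time until the remainder of the pattern can match.
`re.search` tries every starting position until one works.
The match spans [2:12] → 'Y6Sr!-@5l6'.
Captured: group 1 = '!-@5l6'.

('!-@5l6',)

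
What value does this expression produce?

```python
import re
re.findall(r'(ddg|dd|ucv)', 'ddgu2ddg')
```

Branches in `(...|...)` are attempted left-to-right; the first branch that allows the whole pattern to succeed is taken.
One capturing group, so `findall` returns just the captured substring from each match — 2 in all.

['ddg', 'ddg']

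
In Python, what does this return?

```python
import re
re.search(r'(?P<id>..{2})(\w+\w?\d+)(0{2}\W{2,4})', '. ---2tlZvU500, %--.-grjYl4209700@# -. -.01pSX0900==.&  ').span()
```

(2, 18)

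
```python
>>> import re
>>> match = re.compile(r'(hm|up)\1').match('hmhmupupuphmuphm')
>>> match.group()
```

A backreference is literal: `\1` must see the identical characters the first group matched.
With `match`, the pattern is implicitly anchored at the beginning.
The match spans [0:4] → 'hmhm'.
Captured: group 1 = 'hm'.

'hmhm'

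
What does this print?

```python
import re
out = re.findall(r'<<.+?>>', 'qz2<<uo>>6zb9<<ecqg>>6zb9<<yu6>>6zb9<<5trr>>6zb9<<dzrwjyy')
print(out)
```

['<<uo>>', '<<ecqg>>', '<<yu6>>', '<<5trr>>']

Lazy quantifiers expand one character at a time until the remainder of the pattern can match.
No capturing groups, so `findall` returns the 4 full match strings.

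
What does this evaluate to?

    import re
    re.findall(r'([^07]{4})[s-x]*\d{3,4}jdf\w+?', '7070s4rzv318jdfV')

The pattern matches exactly 4 of any character except [07] (captured); then zero or more of a character in [s-x], then 3 to 4 of a digit, then the literal 'jdf'; then one or more of a word character (lazy).
With a single group, `findall` returns only what that group captured — 1 item.

['s4rz']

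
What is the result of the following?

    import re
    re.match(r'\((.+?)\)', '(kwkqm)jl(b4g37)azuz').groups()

The `?` after the quantifier makes it lazy — it takes as little as possible before letting the rest of the pattern try.
`re.match` only tries the pattern at the start of the string.
The match spans [0:7] → '(kwkqm)'.
Captured: group 1 = 'kwkqm'.

('kwkqm',)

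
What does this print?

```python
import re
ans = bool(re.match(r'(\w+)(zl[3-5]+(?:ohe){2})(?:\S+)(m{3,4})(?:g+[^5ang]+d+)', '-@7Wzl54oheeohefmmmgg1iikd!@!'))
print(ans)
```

`match` is anchored at position 0; if the pattern doesn't fit there, it returns None.
Here the pattern fails at index 0, so the call returns None, and `bool(None)` is False.

False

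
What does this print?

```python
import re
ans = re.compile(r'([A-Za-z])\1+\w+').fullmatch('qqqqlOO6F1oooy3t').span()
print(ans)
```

(0, 16)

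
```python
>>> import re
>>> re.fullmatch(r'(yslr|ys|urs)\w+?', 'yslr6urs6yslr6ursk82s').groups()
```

Branches in `(...|...)` are attempted left-to-right; the first branch that allows the whole pattern to succeed is taken.
`re.fullmatch` requires the pattern to consume the entire string.
The match spans [0:21] → 'yslr6urs6yslr6ursk82s'.
Captured: group 1 = 'yslr'.

('yslr',)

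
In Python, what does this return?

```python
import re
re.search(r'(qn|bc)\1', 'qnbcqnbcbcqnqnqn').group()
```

'bcbc'

`\1` has to match the exact text group 1 already captured.
The match spans [6:10] → 'bcbc'.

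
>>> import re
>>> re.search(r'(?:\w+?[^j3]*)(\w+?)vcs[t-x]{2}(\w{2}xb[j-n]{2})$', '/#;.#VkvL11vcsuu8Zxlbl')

None

Here nothing in the string fits, so the call returns None.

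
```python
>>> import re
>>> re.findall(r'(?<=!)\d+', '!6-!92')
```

The lookaround is zero-width — it requires the adjacent text to match without consuming it, so the asserted text isn't part of the match.
Walking the string: at [1:2] → '6'; at [4:6] → '92'.
Since nothing is captured, `findall` lists the 2 matched substrings directly.

['6', '92']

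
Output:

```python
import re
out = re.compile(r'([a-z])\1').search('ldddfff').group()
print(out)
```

dd

After group 1 captures some text, `\1` only succeeds where that same text appears again.
The match spans [1:3] → 'dd'.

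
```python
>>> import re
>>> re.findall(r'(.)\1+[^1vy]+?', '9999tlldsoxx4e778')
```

['9', 'l', 'x', '7']

`\1` is not a pattern — it's the concrete string captured by group 1, re-applied verbatim.
Walking the string: at [0:5] match '9999t', group 1 = '9'; at [5:8] match 'lld', group 1 = 'l'; at [10:13] match 'xx4', group 1 = 'x'; at [14:17] match '778', group 1 = '7'.
`findall` collects group 1 from each match (4 total).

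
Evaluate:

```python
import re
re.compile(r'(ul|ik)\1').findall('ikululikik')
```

`\1` has to match the exact text group 1 already captured.
Because there's exactly one group, `findall` drops the full match and keeps group 1 from each hit.

['ul', 'ik']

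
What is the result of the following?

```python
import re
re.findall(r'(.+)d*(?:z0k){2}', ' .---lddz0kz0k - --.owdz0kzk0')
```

Pattern: one or more of any character (captured); then zero or more of a literal 'd', then the literal 'z0k' repeated 2 times.
`findall` collects group 1 from the one match (1 total).

[' .---ldd']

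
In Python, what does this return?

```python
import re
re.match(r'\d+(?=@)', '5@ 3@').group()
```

'5'

With `match`, the pattern is implicitly anchored at the beginning.
The match spans [0:1] → '5'.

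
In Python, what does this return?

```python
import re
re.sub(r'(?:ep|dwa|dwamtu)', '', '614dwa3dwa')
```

'6143'

Matches: at [3:6] → 'dwa'; at [7:10] → 'dwa'.
Each match is replaced by ''.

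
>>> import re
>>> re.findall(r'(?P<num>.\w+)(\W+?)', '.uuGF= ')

The pattern matches any character, then one or more of a word character (captured as 'num'); then one or more of a non-word character (lazy) (captured).
Scanning left to right: at [0:6] match '.uuGF=', groups = ('.uuGF', '=').
Multiple groups make `findall` return tuples — one 2-tuple for the one match.

[('.uuGF', '=')]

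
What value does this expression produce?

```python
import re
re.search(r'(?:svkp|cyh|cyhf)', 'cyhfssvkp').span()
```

Alternation tries branches left to right and keeps the first one that lets the overall match succeed at that position.
Unlike `match`, `search` isn't anchored — it looks for the pattern anywhere in the string.
The match spans [0:3] → 'cyh'.

(0, 3)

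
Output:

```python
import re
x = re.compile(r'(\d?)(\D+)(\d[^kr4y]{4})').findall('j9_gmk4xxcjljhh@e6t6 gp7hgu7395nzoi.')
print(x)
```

[('9', '_gmk', '4xxcj'), ('', 'ljhh@e', '6t6 g'), ('', 'p', '7hgu7')]

This matches optionally a digit (captured); then one or more of a non-digit (captured); then a digit, then exactly 4 of any character except [kr4y] (captured).
Scanning left to right: at [1:11] match '9_gmk4xxcj', groups = ('9', '_gmk', '4xxcj'); at [11:22] match 'ljhh@e6t6 g', groups = ('', 'ljhh@e', '6t6 g'); at [22:28] match 'p7hgu7', groups = ('', 'p', '7hgu7').
3 groups means each result is a tuple of 3 captured strings — 3 here.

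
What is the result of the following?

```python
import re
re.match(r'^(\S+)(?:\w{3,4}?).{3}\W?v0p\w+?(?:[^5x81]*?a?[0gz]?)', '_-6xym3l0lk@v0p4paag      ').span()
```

`re.match` only tries the pattern at the start of the string.
The match spans [0:16] → '_-6xym3l0lk@v0p4'.

(0, 16)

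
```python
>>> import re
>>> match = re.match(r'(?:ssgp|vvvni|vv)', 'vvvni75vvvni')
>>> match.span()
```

(0, 5)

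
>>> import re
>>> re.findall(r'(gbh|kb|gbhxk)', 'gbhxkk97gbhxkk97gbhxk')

['gbh', 'gbh', 'gbh']

Alternation tries branches left to right and keeps the first one that lets the overall match succeed at that position.
Matches: at [0:3] match 'gbh', group 1 = 'gbh'; at [8:11] match 'gbh', group 1 = 'gbh'; at [16:19] match 'gbh', group 1 = 'gbh'.
Because there's exactly one group, `findall` drops the full match and keeps group 1 from each hit.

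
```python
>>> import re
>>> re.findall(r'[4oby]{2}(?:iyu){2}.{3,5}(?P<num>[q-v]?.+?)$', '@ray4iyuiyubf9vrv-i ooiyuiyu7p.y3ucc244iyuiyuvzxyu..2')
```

Pattern: exactly 2 of one of [4oby], then the literal 'iyu' repeated 2 times, then 3 to 5 of any character; then optionally a character in [q-v], then one or more of any character (lazy) (captured as 'num'); then anchored at the end.
Scanning left to right: at [3:53] match 'y4iyuiyubf9vrv-i ooiyuiyu7p.y3ucc244iyuiyuvzxyu..2', group 1 = 'v-i ooiyuiyu7p.y3ucc244iyuiyuvzxyu..2'.
Because there's exactly one group, `findall` drops the full match and keeps group 1 from the one hit.

['v-i ooiyuiyu7p.y3ucc244iyuiyuvzxyu..2']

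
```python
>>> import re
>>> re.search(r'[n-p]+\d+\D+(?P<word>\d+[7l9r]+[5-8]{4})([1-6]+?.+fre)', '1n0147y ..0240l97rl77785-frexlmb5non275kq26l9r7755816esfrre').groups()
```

('0240l97rl7778', '5-fre')

Pattern: one or more of a character in [n-p]; then one or more of a digit, then one or more of a non-digit; then one or more of a digit, then one or more of one of [7l9r], then exactly 4 of a character in [5-8] (captured as 'word'); then one or more of a character in [1-6] (lazy), then one or more of any character, then the literal 'fre' (captured).
Unlike `match`, `search` isn't anchored — it looks for the pattern anywhere in the string.
The match spans [1:28] → 'n0147y ..0240l97rl77785-fre'.
Captured: group 1 = '0240l97rl7778', group 2 = '5-fre'.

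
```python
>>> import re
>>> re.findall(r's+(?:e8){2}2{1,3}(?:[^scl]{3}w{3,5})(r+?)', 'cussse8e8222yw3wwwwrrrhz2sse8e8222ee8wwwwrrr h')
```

['r', 'r']

Pattern: one or more of a literal 's', then the literal 'e8' repeated 2 times, then 1 to 3 of a literal '2'; then exactly 3 of any character except [scl], then 3 to 5 of a literal 'w' (non-capturing group); then one or more of a literal 'r' (lazy) (captured).
Matches: at [2:20] match 'ssse8e8222yw3wwwwr', group 1 = 'r'; at [25:42] match 'sse8e8222ee8wwwwr', group 1 = 'r'.
Because there's exactly one group, `findall` drops the full match and keeps group 1 from each hit.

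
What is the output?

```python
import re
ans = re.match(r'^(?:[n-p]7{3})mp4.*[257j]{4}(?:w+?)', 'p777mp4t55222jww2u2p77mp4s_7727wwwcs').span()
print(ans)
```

(0, 32)

With `match`, the pattern is implicitly anchored at the beginning.
The match spans [0:32] → 'p777mp4t55222jww2u2p77mp4s_7727w'.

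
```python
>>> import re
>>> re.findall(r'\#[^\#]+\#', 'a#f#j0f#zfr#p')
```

['#f#', '#zfr#']

`findall` yields the raw match text (2 of them) because the pattern has no groups.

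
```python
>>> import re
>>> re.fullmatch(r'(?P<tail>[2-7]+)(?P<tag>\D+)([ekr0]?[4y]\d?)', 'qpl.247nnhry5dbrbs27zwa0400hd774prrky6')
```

None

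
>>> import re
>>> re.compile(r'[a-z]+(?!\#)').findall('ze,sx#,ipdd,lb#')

['ze', 's', 'ipdd', 'l']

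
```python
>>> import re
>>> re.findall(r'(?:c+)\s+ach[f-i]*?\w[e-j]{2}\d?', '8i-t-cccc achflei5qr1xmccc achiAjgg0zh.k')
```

['cccc achflei5', 'ccc achiAjg']

No capturing groups, so `findall` returns the 2 full match strings.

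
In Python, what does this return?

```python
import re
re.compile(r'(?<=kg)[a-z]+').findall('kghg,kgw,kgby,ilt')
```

The `(?=…)`/`(?<=…)` assertion just peeks at neighbouring text; it doesn't advance the match position.
Matches: at [2:4] → 'hg'; at [7:8] → 'w'; at [11:13] → 'by'.
Since nothing is captured, `findall` lists the 3 matched substrings directly.

['hg', 'w', 'by']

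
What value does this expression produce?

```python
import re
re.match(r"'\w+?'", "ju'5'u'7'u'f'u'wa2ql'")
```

None

`re.match` only tries the pattern at the start of the string.
Here position 0 doesn't satisfy it, so the call returns None.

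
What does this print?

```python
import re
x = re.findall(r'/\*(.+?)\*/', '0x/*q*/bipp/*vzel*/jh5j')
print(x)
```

['q', 'vzel']

Lazy quantifiers expand one character at a time until the remainder of the pattern can match.
`findall` collects group 1 from each match (2 total).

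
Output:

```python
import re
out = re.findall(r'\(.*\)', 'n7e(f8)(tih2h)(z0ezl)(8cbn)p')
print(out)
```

Scanning left to right: at [3:27] → '(f8)(tih2h)(z0ezl)(8cbn)'.
Since nothing is captured, `findall` lists the 1 matched substring directly.

['(f8)(tih2h)(z0ezl)(8cbn)']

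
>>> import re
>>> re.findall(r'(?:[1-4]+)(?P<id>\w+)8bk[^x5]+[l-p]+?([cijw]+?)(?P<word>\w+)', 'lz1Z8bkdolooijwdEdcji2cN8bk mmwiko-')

Pattern: one or more of a character in [1-4] (non-capturing group); then one or more of a word character (captured as 'id'); then the literal '8bk', then one or more of any character except [x5], then one or more of a character in [l-p] (lazy); then one or more of one of [cijw] (lazy) (captured); then one or more of a word character (captured as 'word').
Matches: at [2:34] match '1Z8bkdolooijwdEdcji2cN8bk mmwiko', groups = ('Z8bkdolooijwdEdcji2cN', 'w', 'iko').
Multiple groups make `findall` return tuples — one 3-tuple for the one match.

[('Z8bkdolooijwdEdcji2cN', 'w', 'iko')]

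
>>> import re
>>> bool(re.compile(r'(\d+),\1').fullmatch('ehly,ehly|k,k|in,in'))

False

For `fullmatch`, every character of the input must be accounted for by the pattern.
Here the string isn't matched end-to-end, so the call returns None, and `bool(None)` is False.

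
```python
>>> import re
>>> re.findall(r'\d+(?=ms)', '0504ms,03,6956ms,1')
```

['0504', '6956']

The positive lookaround only admits positions where the adjacent text matches; those characters stay outside the span.
Matches: at [0:4] → '0504'; at [10:14] → '6956'.
`findall` yields the raw match text (2 of them) because the pattern has no groups.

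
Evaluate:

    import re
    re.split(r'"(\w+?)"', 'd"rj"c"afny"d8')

['d', 'rj', 'c', 'afny', 'd8']

Matches to split on: at [1:5] → '"rj"'; at [6:12] → '"afny"'.
`re.split` interleaves the captured-group text with the surrounding fragments.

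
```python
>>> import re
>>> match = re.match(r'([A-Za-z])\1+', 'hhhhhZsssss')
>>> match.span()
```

(0, 5)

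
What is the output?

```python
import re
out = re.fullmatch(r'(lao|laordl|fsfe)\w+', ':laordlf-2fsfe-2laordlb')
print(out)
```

None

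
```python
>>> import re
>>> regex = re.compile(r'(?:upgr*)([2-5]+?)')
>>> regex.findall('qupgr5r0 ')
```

`findall` collects group 1 from the one match (1 total).

['5']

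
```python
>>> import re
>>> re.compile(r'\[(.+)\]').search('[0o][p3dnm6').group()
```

'[0o]'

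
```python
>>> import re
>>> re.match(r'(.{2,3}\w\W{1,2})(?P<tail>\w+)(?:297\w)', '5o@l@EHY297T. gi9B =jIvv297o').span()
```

(0, 12)

The pattern matches 2 to 3 of any character, then a word character, then 1 to 2 of a non-word character (captured); then one or more of a word character (captured as 'tail'); then the literal '297', then a word character (non-capturing group).
`re.match` won't scan ahead — the pattern has to work from the very first character.
The match spans [0:12] → '5o@l@EHY297T'.
Captured: group 1 = '5o@l@', group 2 = 'EHY'.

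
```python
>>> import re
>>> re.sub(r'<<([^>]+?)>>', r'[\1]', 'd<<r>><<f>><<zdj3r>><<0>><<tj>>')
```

`\1` in the replacement pulls in group 1's text for each match.

'd[r][f][zdj3r][0][tj]'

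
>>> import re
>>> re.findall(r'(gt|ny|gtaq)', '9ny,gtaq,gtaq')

Branches in `(...|...)` are attempted left-to-right; the first branch that allows the whole pattern to succeed is taken.
With a single group, `findall` returns only what that group captured — 3 items.

['ny', 'gt', 'gt']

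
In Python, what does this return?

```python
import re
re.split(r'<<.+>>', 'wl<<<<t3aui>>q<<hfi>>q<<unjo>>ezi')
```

Each match becomes a cut point; 2 segments remain.

['wl', 'ezi']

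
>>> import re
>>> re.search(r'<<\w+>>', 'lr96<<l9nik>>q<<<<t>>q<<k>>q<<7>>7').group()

'<<l9nik>>'

The match spans [4:13] → '<<l9nik>>'.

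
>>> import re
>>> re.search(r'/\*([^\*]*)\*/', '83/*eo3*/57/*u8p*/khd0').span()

(2, 9)

Unlike `match`, `search` isn't anchored — it looks for the pattern anywhere in the string.
The match spans [2:9] → '/*eo3*/'.
Captured: group 1 = 'eo3'.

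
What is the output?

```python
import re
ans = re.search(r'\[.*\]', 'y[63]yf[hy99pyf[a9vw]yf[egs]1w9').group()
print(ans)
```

The match spans [1:28] → '[63]yf[hy99pyf[a9vw]yf[egs]'.

[63]yf[hy99pyf[a9vw]yf[egs]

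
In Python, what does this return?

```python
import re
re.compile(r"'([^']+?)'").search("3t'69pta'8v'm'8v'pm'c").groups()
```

('69pta',)

Unlike `match`, `search` isn't anchored — it looks for the pattern anywhere in the string.
The match spans [2:9] → "'69pta'".
Captured: group 1 = '69pta'.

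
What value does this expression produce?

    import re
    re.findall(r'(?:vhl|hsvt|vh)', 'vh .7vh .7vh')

Scanning left to right: at [0:2] → 'vh'; at [5:7] → 'vh'; at [10:12] → 'vh'.
Since nothing is captured, `findall` lists the 3 matched substrings directly.

['vh', 'vh', 'vh']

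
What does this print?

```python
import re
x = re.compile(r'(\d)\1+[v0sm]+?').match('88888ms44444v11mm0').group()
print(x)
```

`\1` is not a pattern — it's the concrete string captured by group 1, re-applied verbatim.
`match` is anchored at position 0; if the pattern doesn't fit there, it returns None.
The match spans [0:6] → '88888m'.
Captured: group 1 = '8'.

88888m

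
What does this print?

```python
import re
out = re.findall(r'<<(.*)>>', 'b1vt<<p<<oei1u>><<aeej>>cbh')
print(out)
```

['p<<oei1u>><<aeej']

Because there's exactly one group, `findall` drops the full match and keeps group 1 from the one hit.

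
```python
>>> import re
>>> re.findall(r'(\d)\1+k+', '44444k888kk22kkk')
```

`\1` has to match the exact text group 1 already captured.
Scanning left to right: at [0:6] match '44444k', group 1 = '4'; at [6:11] match '888kk', group 1 = '8'; at [11:16] match '22kkk', group 1 = '2'.
`findall` collects group 1 from each match (3 total).

['4', '8', '2']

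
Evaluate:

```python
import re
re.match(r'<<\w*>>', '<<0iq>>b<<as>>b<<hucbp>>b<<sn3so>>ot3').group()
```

`match` is anchored at position 0; if the pattern doesn't fit there, it returns None.
The match spans [0:7] → '<<0iq>>'.

'<<0iq>>'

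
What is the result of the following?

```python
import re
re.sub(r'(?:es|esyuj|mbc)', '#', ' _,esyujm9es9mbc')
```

' _,#yujm9#9#'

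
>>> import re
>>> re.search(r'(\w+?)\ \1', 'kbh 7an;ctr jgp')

None

`\1` is not a pattern — it's the concrete string captured by group 1, re-applied verbatim.
`re.search` tries every starting position until one works.
Here nothing in the string fits, so the call returns None.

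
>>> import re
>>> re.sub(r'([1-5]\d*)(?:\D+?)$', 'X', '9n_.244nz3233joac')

'9n_.244nzX'

The pattern matches a character in [1-5], then zero or more of a digit (captured); then one or more of a non-digit (lazy) (non-capturing group); then anchored at the end.
Matches: at [9:17] → '3233joac'.
`sub` substitutes 'X' at each match site.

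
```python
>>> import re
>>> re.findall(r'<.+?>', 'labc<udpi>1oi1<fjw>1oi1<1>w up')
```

['<udpi>', '<fjw>', '<1>']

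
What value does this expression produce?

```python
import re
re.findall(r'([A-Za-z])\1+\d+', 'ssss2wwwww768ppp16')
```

The backreference `\1` re-matches whatever the first group consumed, character for character.
With a single group, `findall` returns only what that group captured — 3 items.

['s', 'w', 'p']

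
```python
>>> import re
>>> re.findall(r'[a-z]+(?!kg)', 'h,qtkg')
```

The negative lookahead/lookbehind blocks any match where the forbidden context is present.
Matches: at [0:1] → 'h'; at [2:6] → 'qtkg'.
With no groups in the pattern, `findall` gives back each whole match — 2 here.

['h', 'qtkg']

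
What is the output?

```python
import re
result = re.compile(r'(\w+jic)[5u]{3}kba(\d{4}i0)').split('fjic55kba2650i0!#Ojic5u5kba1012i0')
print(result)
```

['fjic55kba2650i0!#', 'Ojic', '1012i0', '']

With a capturing group present, the delimiter's captured portion is kept in the result list.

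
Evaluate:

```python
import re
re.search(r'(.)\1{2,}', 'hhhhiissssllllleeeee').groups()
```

('h',)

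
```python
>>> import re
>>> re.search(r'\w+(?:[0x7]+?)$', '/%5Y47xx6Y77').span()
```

(2, 12)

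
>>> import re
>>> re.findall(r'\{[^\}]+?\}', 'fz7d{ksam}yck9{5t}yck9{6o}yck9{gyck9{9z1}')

No capturing groups, so `findall` returns the 4 full match strings.

['{ksam}', '{5t}', '{6o}', '{gyck9{9z1}']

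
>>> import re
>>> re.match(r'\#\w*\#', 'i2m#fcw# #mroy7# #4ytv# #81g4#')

None

`re.match` only tries the pattern at the start of the string.
Here the pattern fails at index 0, so the call returns None.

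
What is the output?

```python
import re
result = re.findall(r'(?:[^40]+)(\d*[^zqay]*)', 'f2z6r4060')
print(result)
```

The pattern matches one or more of any character except [40] (non-capturing group); then zero or more of a digit, then zero or more of any character except [zqay] (captured).
Matches: at [0:9] match 'f2z6r4060', group 1 = '4060'.
One capturing group, so `findall` returns just the captured substring from the one match — 1 in all.

['4060']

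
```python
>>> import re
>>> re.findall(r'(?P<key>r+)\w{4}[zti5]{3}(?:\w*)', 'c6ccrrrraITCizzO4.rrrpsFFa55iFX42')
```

This matches one or more of a literal 'r' (captured as 'key'); then exactly 4 of a word character, then exactly 3 of one of [zti5]; then zero or more of a word character (non-capturing group).
Scanning left to right: at [4:17] match 'rrrraITCizzO4', group 1 = 'rrrr'.
Because there's exactly one group, `findall` drops the full match and keeps group 1 from the one hit.

['rrrr']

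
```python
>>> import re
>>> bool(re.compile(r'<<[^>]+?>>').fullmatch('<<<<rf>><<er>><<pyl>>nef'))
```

False

`re.fullmatch` requires the pattern to consume the entire string.
Here there's no way to consume every character, so the call returns None, and `bool(None)` is False.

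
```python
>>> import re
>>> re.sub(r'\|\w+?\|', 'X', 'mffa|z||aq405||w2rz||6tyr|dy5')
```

Every occurrence is swapped for 'X'.

'mffaXXXXdy5'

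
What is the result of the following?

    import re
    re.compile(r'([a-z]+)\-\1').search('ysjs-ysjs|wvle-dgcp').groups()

('ysjs',)

The match spans [0:9] → 'ysjs-ysjs'.
Captured: group 1 = 'ysjs'.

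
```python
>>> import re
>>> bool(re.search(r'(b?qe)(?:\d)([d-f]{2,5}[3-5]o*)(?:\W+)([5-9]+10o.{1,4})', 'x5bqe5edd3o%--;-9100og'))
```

Pattern: optionally a literal 'b', then the literal 'qe' (captured); then a digit (non-capturing group); then 2 to 5 of a character in [d-f], then a character in [3-5], then zero or more of a literal 'o' (captured); then one or more of a non-word character (non-capturing group); then one or more of a character in [5-9], then the literal '10o', then 1 to 4 of any character (captured).
Here no position works, so the call returns None, and `bool(None)` is False.

False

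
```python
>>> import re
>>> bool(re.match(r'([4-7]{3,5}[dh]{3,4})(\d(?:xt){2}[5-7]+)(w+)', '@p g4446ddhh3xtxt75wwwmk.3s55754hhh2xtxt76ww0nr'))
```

False

`re.match` won't scan ahead — the pattern has to work from the very first character.
Here the pattern fails at index 0, so the call returns None, and `bool(None)` is False.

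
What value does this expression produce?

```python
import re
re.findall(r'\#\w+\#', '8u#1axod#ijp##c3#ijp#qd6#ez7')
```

['#1axod#', '#c3#', '#qd6#']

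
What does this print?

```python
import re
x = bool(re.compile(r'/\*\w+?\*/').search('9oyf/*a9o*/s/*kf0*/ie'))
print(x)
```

The match spans [4:11] → '/*a9o*/'.

True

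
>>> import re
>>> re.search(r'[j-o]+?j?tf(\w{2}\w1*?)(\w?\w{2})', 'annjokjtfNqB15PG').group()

The pattern matches one or more of a character in [j-o] (lazy), then optionally the literal 'j', then the literal 'tf'; then exactly 2 of a word character, then a word character, then zero or more of the literal '1' (lazy) (captured); then optionally a word character, then exactly 2 of a word character (captured).
With the lazy modifier that quantifier settles for the fewest repetitions that let the rest of the pattern succeed (the atoms after it are unaffected and can still be greedy).
`search` walks the string left to right and returns the first match it finds.
The match spans [1:15] → 'nnjokjtfNqB15P'.
Captured: group 1 = 'NqB', group 2 = '15P'.

'nnjokjtfNqB15P'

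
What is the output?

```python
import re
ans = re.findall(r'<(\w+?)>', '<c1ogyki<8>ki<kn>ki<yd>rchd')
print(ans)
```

['8', 'kn', 'yd']

Because there's exactly one group, `findall` drops the full match and keeps group 1 from each hit.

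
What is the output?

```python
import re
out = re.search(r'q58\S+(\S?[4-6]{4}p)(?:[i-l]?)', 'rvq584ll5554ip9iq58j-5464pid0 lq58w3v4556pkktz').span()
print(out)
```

(2, 27)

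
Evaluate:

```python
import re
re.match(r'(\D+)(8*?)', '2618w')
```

None

`match` is anchored at position 0; if the pattern doesn't fit there, it returns None.
Here the string doesn't start with a match, so the call returns None.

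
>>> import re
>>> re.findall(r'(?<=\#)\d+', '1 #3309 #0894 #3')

['3309', '0894', '3']

The positive lookaround only admits positions where the adjacent text matches; those characters stay outside the span.
Walking the string: at [3:7] → '3309'; at [9:13] → '0894'; at [15:16] → '3'.
Since nothing is captured, `findall` lists the 3 matched substrings directly.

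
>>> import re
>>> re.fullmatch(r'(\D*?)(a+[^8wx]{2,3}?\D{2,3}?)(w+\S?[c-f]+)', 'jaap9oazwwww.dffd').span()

`fullmatch` succeeds only if the pattern covers the string from start to end.
The match spans [0:17] → 'jaap9oazwwww.dffd'.

(0, 17)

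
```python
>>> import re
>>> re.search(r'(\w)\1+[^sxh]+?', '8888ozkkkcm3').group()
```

'8888o'

`\1` is not a pattern — it's the concrete string captured by group 1, re-applied verbatim.
The match spans [0:5] → '8888o'.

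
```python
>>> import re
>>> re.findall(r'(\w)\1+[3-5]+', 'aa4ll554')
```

['a', 'l']

`\1` has to match the exact text group 1 already captured.
Scanning left to right: at [0:3] match 'aa4', group 1 = 'a'; at [3:8] match 'll554', group 1 = 'l'.
`findall` collects group 1 from each match (2 total).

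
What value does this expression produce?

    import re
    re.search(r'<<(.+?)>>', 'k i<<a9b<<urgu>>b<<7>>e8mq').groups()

The `?` after the quantifier makes it lazy — it takes as little as possible before letting the rest of the pattern try.
`search` walks the string left to right and returns the first match it finds.
The match spans [3:16] → '<<a9b<<urgu>>'.
Captured: group 1 = 'a9b<<urgu'.

('a9b<<urgu',)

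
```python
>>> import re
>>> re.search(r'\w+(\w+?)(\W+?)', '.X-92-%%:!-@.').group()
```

'92-'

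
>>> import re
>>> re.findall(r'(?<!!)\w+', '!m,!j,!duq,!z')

['uq']

Because the assertion is negative and zero-width, positions next to the forbidden text are skipped.
No capturing groups, so `findall` returns the 1 full match string.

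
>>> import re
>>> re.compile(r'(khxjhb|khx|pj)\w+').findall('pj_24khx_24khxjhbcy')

['pj']

Because there's exactly one group, `findall` drops the full match and keeps group 1 from the one hit.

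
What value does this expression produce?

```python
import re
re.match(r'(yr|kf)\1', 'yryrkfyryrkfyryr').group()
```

A backreference is literal: `\1` must see the identical characters the first group matched.
With `match`, the pattern is implicitly anchored at the beginning.
The match spans [0:4] → 'yryr'.
Captured: group 1 = 'yr'.

'yryr'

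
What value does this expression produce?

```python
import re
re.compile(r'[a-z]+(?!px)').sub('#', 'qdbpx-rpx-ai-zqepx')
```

Because the assertion is negative and zero-width, positions next to the forbidden text are skipped.
Each match is replaced by '#'.

'#-#-#-#'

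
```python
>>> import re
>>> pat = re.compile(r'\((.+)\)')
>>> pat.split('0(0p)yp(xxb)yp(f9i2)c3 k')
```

['0', '0p)yp(xxb)yp(f9i2', 'c3 k']

Matches to split on: at [1:20] → '(0p)yp(xxb)yp(f9i2)'.
`re.split` interleaves the captured-group text with the surrounding fragments.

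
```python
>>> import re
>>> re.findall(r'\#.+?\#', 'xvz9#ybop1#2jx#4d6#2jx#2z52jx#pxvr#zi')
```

Matches: at [4:11] → '#ybop1#'; at [14:19] → '#4d6#'; at [22:30] → '#2z52jx#'.
With no groups in the pattern, `findall` gives back each whole match — 3 here.

['#ybop1#', '#4d6#', '#2z52jx#']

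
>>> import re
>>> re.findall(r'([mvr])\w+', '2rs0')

['r']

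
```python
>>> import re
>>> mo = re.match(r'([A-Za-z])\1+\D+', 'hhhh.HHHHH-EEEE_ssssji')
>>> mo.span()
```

(0, 22)

A backreference is literal: `\1` must see the identical characters the first group matched.
`re.match` won't scan ahead — the pattern has to work from the very first character.
The match spans [0:22] → 'hhhh.HHHHH-EEEE_ssssji'.
Captured: group 1 = 'h'.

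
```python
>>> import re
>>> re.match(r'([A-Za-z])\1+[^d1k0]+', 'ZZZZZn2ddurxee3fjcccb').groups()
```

('Z',)

The match spans [0:7] → 'ZZZZZn2'.
Captured: group 1 = 'Z'.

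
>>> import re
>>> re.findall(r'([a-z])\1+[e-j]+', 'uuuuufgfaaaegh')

`\1` is not a pattern — it's the concrete string captured by group 1, re-applied verbatim.
`findall` collects group 1 from each match (2 total).

['u', 'a']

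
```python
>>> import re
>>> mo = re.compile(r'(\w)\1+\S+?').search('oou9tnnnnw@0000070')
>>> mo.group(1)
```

'o'

After group 1 captures some text, `\1` only succeeds where that same text appears again.
Unlike `match`, `search` isn't anchored — it looks for the pattern anywhere in the string.
The match spans [0:3] → 'oou'.
Captured: group 1 = 'o'.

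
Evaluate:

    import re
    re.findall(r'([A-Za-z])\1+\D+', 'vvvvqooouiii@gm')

After group 1 captures some text, `\1` only succeeds where that same text appears again.
Walking the string: at [0:15] match 'vvvvqooouiii@gm', group 1 = 'v'.
One capturing group, so `findall` returns just the captured substring from the one match — 1 in all.

['v']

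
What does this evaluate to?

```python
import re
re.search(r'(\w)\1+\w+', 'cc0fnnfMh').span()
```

(0, 9)

`\1` has to match the exact text group 1 already captured.
`search` walks the string left to right and returns the first match it finds.
The match spans [0:9] → 'cc0fnnfMh'.
Captured: group 1 = 'c'.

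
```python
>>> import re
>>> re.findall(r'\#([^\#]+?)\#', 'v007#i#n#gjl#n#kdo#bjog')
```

['i', 'gjl', 'kdo']

Walking the string: at [4:7] match '#i#', group 1 = 'i'; at [8:13] match '#gjl#', group 1 = 'gjl'; at [14:19] match '#kdo#', group 1 = 'kdo'.
Because there's exactly one group, `findall` drops the full match and keeps group 1 from each hit.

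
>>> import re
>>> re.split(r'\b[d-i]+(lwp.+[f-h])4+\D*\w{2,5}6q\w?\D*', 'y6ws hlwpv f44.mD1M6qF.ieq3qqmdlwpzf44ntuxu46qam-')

This matches a word boundary (`\b`, zero-width); then one or more of a character in [d-i]; then the literal 'lwp', then one or more of any character, then a character in [f-h] (captured); then one or more of a literal '4', then zero or more of a non-digit, then 2 to 5 of a word character; then the literal '6q', then optionally a word character; then zero or more of a non-digit.
Matches to split on: at [5:49] → 'hlwpv f44.mD1M6qF.ieq3qqmdlwpzf44ntuxu46qam-'.
The group in the pattern means `split` returns the separators' captures alongside the pieces.

['y6ws ', 'lwpv f44.mD1M6qF.ieq3qqmdlwpzf', '']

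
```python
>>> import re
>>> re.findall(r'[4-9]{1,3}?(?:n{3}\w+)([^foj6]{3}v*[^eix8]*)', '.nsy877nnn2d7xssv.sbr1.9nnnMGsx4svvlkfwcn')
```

['.sbr1.9nnnMGs']

The pattern matches 1 to 3 of a character in [4-9] (lazy); then exactly 3 of the literal 'n', then one or more of a word character (non-capturing group); then exactly 3 of any character except [foj6], then zero or more of the literal 'v', then zero or more of any character except [eix8] (captured).
Matches: at [4:30] match '877nnn2d7xssv.sbr1.9nnnMGs', group 1 = '.sbr1.9nnnMGs'.
One capturing group, so `findall` returns just the captured substring from the one match — 1 in all.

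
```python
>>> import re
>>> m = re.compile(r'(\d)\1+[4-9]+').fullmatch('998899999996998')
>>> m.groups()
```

The match spans [0:15] → '998899999996998'.
Captured: group 1 = '9'.

('9',)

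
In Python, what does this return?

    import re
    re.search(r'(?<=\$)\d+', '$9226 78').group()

'9226'

The lookaround is zero-width — it requires the adjacent text to match without consuming it, so the asserted text isn't part of the match.
The match spans [1:5] → '9226'.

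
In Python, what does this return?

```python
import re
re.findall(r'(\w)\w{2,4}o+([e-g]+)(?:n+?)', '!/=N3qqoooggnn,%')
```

The pattern matches a word character (captured); then 2 to 4 of a word character, then one or more of the literal 'o'; then one or more of a character in [e-g] (captured); then one or more of a literal 'n' (lazy) (non-capturing group).
Walking the string: at [3:13] match 'N3qqoooggn', groups = ('N', 'gg').
Multiple groups make `findall` return tuples — one 2-tuple for the one match.

[('N', 'gg')]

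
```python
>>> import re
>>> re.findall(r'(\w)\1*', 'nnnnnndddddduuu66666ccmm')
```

['n', 'd', 'u', '6', 'c', 'm']

`\1` is not a pattern — it's the concrete string captured by group 1, re-applied verbatim.
One capturing group, so `findall` returns just the captured substring from each match — 6 in all.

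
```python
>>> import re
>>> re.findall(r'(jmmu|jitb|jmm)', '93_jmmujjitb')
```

Alternation tries branches left to right and keeps the first one that lets the overall match succeed at that position.
Walking the string: at [3:7] match 'jmmu', group 1 = 'jmmu'; at [8:12] match 'jitb', group 1 = 'jitb'.
`findall` collects group 1 from each match (2 total).

['jmmu', 'jitb']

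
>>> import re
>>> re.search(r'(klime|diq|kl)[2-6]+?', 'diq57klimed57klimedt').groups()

('diq',)

`re.search` scans for the first position where the pattern succeeds.
The match spans [0:4] → 'diq5'.
Captured: group 1 = 'diq'.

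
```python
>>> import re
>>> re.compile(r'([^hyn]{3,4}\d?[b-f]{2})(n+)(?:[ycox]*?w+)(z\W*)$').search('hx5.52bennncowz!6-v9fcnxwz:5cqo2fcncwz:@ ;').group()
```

The pattern matches 3 to 4 of any character except [hyn], then optionally a digit, then exactly 2 of a character in [b-f] (captured); then one or more of a literal 'n' (captured); then zero or more of one of [ycox] (lazy), then one or more of the literal 'w' (non-capturing group); then a literal 'z', then zero or more of a non-word character (captured); then anchored at the end.
`re.search` scans for the first position where the pattern succeeds.
The match spans [27:42] → '5cqo2fcncwz:@ ;'.
Captured: group 1 = '5cqo2fc', group 2 = 'n', group 3 = 'z:@ ;'.

'5cqo2fcncwz:@ ;'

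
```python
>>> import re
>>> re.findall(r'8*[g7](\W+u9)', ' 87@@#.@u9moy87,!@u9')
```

['@@#.@u9', ',!@u9']

Pattern: zero or more of the literal '8', then one of [g7]; then one or more of a non-word character, then the literal 'u9' (captured).
Because there's exactly one group, `findall` drops the full match and keeps group 1 from each hit.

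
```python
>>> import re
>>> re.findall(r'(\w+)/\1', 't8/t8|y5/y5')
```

['t8', 'y5']

`\1` is not a pattern — it's the concrete string captured by group 1, re-applied verbatim.
`findall` collects group 1 from each match (2 total).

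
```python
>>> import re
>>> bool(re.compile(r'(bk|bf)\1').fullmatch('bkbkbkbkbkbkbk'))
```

`fullmatch` succeeds only if the pattern covers the string from start to end.
Here there's no way to consume every character, so the call returns None, and `bool(None)` is False.

False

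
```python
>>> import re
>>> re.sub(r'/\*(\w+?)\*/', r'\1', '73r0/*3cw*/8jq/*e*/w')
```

Matches: at [4:11] → '/*3cw*/'; at [14:19] → '/*e*/'.
The replacement refers to a captured group, so each match is rewritten using its own captured text.

'73r03cw8jqew'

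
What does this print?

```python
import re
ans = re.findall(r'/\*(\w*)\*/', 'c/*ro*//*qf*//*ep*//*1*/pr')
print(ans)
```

['ro', 'qf', 'ep', '1']

Matches: at [1:7] match '/*ro*/', group 1 = 'ro'; at [7:13] match '/*qf*/', group 1 = 'qf'; at [13:19] match '/*ep*/', group 1 = 'ep'; at [19:24] match '/*1*/', group 1 = '1'.
Because there's exactly one group, `findall` drops the full match and keeps group 1 from each hit.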